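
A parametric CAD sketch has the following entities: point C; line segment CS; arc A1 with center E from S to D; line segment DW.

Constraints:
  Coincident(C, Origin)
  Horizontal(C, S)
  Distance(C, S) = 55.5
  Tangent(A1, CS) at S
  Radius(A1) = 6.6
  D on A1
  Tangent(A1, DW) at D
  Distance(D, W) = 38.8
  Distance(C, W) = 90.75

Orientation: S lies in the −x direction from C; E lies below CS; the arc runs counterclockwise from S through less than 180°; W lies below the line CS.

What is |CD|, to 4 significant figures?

60.78

Checks: |CS| = 55.50 ✓; |ED| = 6.600 ✓; ∠(ED, DW) = 90.00° ✓; |DW| = 38.80 ✓; |CW| = 90.75 ✓.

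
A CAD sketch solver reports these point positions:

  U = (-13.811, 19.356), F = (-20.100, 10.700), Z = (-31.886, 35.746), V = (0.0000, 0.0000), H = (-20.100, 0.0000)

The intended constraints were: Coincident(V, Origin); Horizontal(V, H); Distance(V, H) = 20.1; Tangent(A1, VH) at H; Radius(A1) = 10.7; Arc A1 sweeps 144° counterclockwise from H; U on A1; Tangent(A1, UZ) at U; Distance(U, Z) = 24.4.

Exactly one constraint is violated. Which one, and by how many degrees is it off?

Tangent(A1, UZ) at U — off by 6.20°.

V = (0.00, 0.00) ✓; V.y = 0.00, H.y = 0.00 ✓; |VH| = 20.10 ✓; ∠(FH, HV) = 90.00° ✓; |FH| = 10.70 ✓; bearing(F→U) − bearing(F→H) = 144.0° ✓; |FU| = 10.70 ✓; ∠(FU, UZ) = 96.20° ✗; |UZ| = 24.40 ✓.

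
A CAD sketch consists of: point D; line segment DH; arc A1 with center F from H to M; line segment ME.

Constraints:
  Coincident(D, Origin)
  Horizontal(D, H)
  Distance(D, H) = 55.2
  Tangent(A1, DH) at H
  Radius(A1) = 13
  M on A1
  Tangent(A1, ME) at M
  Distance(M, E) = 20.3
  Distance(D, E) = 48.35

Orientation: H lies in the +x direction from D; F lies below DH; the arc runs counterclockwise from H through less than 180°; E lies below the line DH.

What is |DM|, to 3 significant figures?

43.7

Checks: |FM| = 13.00 ✓; ∠(FM, ME) = 90.00° ✓; |ME| = 20.30 ✓; |DE| = 48.35 ✓.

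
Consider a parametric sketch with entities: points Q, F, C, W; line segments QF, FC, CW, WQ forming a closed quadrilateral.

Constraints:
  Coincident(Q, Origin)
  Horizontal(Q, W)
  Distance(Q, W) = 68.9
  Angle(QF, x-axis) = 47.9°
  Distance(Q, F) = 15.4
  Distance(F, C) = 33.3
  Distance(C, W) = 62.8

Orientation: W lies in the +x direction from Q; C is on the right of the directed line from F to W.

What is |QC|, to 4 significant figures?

24.06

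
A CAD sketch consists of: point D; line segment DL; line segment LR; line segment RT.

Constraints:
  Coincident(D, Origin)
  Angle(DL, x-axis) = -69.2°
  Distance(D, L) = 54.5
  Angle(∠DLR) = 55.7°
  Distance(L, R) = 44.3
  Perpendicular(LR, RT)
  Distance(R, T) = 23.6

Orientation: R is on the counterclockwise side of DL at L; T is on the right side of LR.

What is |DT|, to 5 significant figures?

69.955

D is at the origin; DL runs at -69.2° with length 54.5, so L = 54.5·(cos -69.2°, sin -69.2°) = (19.353, -50.948). ∠DLR = 55.7°, so LR runs at -69.2° + (180° − 55.7°) = 55.100° from the x-axis; with |LR| = 44.3, R = L + 44.3·(cos 55.100°, sin 55.100°) = (44.699, -14.615). LR is perpendicular to RT; with |RT| = 23.6 on the right of LR, T = R + 23.6·(0.82015, -0.57215) = (64.055, -28.118). Then |DT| = |T − D| = 69.955.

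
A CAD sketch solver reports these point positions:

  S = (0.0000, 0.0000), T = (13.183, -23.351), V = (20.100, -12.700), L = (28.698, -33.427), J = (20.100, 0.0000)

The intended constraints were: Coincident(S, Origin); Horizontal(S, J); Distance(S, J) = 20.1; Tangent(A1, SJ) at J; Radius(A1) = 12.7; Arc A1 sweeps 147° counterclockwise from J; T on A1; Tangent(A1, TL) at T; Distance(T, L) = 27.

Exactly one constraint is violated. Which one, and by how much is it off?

Distance(T, L) = 27 — off by 8.50.

S = (0.00, 0.00) ✓; S.y = 0.00, J.y = 0.00 ✓; |SJ| = 20.10 ✓; ∠(VJ, JS) = 90.00° ✓; |VJ| = 12.70 ✓; bearing(V→T) − bearing(V→J) = 147.0° ✓; |VT| = 12.70 ✓; ∠(VT, TL) = 90.00° ✓; |TL| = 18.50 ✗.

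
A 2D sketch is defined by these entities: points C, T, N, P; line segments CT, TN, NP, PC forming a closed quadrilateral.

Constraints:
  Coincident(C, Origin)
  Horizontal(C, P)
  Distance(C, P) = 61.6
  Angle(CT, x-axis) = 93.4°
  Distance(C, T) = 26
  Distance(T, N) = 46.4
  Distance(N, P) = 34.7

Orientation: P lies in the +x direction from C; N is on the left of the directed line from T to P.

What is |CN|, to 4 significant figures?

53.95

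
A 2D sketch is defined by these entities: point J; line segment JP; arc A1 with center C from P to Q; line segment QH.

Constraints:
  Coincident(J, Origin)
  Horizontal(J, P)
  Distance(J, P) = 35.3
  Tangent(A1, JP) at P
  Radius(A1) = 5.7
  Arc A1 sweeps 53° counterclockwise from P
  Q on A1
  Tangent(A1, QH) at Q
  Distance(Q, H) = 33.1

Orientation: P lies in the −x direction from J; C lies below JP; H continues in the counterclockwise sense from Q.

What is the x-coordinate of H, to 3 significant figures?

-59.8

On A1, P sits at bearing 90° from C; a 53° counterclockwise sweep puts Q at bearing 143°, so Q = C + 5.7·(cos 143°, sin 143°) = (-39.9, -2.27). A1 meets QH tangentially, so CQ is at right angles to QH, so QH runs along (−sin 143°, cos 143°); with |QH| = 33.1, H = (-59.8, -28.7). So H.x = -59.8.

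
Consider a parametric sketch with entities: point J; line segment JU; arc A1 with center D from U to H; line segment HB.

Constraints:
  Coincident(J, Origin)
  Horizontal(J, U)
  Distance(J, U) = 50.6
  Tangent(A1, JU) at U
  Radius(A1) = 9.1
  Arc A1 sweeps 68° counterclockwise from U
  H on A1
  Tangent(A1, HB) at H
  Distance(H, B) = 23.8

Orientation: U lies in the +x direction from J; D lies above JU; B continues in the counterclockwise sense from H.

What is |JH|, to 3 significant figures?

59.3

J is at the origin; JU is horizontal with |JU| = 50.6 and U on the +x side, so U = (50.6, 0.00). A1 meets JU tangentially, so DU is at right angles to JU, so D = U + (0, 9.1) = (50.6, 9.10). On A1, U sits at bearing -90° from D; a 68° counterclockwise sweep puts H at bearing -22°, so H = D + 9.1·(cos -22°, sin -22°) = (59.0, 5.69). Then |JH| = |H − J| = 59.3.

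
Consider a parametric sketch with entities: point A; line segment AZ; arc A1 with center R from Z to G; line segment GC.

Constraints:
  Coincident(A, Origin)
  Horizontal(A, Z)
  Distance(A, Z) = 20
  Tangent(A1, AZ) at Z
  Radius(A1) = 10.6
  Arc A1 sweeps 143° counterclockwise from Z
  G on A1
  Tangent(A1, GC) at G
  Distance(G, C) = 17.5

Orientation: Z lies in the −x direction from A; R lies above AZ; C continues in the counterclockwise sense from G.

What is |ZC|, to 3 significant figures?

30.6

On A1, Z sits at bearing -90° from R; a 143° counterclockwise sweep puts G at bearing 53°, so G = R + 10.6·(cos 53°, sin 53°) = (-13.6, 19.1). Since A1 is tangent to GC there, RG ⟂ GC, so GC runs along (−sin 53°, cos 53°); with |GC| = 17.5, C = (-27.6, 29.6). Then |ZC| = |C − Z| = 30.6.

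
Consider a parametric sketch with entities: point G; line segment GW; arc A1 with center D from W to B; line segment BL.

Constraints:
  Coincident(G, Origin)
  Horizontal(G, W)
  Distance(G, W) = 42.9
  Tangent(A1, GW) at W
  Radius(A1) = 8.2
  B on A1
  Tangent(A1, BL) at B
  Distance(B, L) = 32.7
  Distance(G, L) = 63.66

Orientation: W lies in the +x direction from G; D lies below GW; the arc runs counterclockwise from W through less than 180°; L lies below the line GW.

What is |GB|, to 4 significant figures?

37.17

G is at the origin; G and W share the same y with |GW| = 42.9 and W on the +x side, so W = (42.90, 0.000). A1 meets GW tangentially, so DW is at right angles to GW, so D = W + (0, -8.2) = (42.90, -8.200). Since DB ⟂ BL (tangency), |DL| = √(8.2² + 32.7²) = 33.71 regardless of where B sits on A1. So L lies on both circle(G, 63.66) and circle(D, 33.71); the below-GW intersection is L = (48.29, -41.48). B is the foot of the tangent from L: B = (35.37, -11.44).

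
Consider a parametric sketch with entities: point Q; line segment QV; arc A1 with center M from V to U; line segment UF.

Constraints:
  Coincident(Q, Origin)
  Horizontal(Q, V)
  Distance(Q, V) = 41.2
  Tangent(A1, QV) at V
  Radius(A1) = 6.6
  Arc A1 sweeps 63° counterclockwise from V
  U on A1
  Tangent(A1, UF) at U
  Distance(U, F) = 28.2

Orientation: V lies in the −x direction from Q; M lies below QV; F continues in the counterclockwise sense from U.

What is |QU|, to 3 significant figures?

47.2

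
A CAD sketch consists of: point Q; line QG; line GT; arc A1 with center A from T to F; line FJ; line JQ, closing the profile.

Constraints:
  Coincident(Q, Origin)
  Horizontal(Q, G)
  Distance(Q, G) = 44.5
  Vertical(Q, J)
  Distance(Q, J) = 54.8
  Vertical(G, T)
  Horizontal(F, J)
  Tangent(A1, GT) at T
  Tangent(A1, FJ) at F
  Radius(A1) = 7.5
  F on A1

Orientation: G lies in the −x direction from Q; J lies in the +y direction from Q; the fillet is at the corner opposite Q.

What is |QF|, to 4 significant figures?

66.12

Q is at the origin; QG is horizontal with |QG| = 44.5 and G on the −x side, so G = (-44.50, 0.000). QJ is vertical with |QJ| = 54.8 and J on the +y side, so J = (0.000, 54.80). The virtual corner opposite Q is at (-44.50, 54.80). A1 meets GT tangentially, so AT is at right angles to GT and the tangent condition forces AF to be normal to FJ, with radius 7.5, so the center A sits 7.5 in from both sides at A = (-37.00, 47.30). That places the tangent points at T = (-44.50, 47.30) on GT and F = (-37.00, 54.80) on FJ. Then |QF| = |F − Q| = 66.12.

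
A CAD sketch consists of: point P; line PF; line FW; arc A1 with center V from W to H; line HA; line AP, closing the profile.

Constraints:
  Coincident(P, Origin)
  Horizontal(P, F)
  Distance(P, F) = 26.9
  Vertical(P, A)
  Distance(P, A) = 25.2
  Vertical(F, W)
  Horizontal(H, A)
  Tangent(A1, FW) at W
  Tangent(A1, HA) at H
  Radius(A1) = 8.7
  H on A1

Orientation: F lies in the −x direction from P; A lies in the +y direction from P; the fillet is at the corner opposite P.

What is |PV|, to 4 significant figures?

24.57

PA is vertical with |PA| = 25.2 and A on the +y side, so A = (0.000, 25.20). The virtual corner opposite P is at (-26.90, 25.20). The tangent condition forces VW to be normal to FW and A1 meets HA tangentially, so VH is at right angles to HA, with radius 8.7, so the center V sits 8.7 in from both sides at V = (-18.20, 16.50). Then |PV| = |V − P| = 24.57.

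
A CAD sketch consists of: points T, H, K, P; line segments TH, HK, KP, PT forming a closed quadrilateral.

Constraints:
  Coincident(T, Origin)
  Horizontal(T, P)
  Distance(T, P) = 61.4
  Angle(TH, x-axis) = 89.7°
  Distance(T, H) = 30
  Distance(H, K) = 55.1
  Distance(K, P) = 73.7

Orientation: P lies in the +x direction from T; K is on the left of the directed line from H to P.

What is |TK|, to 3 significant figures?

79.6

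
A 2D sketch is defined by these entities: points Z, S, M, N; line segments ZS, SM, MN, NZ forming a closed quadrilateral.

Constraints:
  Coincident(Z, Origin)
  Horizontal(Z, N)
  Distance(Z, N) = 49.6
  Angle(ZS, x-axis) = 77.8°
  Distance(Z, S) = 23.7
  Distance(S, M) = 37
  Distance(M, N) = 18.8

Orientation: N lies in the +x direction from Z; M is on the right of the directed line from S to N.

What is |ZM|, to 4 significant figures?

31.21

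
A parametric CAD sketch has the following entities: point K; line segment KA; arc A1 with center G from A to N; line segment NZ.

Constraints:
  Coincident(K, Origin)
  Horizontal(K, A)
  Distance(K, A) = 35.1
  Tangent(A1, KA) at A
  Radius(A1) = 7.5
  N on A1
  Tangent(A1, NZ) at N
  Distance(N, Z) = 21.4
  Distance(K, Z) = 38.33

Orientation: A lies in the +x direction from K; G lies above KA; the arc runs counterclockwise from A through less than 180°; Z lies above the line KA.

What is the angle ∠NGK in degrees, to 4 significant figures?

148.9°

Checks: |GN| = 7.500 ✓; ∠(GN, NZ) = 90.00° ✓; |NZ| = 21.40 ✓; |KZ| = 38.33 ✓.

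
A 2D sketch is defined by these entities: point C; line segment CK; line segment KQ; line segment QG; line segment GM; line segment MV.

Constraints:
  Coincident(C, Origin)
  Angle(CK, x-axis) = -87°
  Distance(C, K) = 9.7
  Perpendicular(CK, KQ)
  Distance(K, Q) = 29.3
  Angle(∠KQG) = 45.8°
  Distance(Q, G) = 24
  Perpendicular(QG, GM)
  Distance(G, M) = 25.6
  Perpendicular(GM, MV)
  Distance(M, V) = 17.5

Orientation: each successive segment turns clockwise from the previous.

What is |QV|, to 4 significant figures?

26.41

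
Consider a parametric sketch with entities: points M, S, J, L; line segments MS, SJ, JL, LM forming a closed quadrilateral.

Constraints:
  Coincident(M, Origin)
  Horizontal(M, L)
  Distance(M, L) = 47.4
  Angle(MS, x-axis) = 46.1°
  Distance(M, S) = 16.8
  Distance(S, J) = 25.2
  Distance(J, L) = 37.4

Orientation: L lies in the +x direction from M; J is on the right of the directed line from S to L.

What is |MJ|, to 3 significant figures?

18.0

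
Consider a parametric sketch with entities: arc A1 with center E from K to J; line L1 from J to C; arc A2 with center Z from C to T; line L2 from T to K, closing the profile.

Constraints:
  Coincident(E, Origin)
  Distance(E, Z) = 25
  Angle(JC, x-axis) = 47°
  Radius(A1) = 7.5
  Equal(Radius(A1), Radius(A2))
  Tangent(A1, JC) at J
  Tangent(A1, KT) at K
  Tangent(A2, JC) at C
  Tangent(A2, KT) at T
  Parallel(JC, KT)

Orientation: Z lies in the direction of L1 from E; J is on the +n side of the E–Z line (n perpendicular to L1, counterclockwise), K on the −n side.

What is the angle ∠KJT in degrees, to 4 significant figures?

59.04°

The slot axis is L1's direction at 47.0°, so u = (cos 47.0°, sin 47.0°) = (0.6820, 0.7314) and n = (−sin 47.0°, cos 47.0°) = (-0.7314, 0.6820). E is at the origin and Z lies 25.0 along u from E, so Z = 25.0·u = (17.05, 18.28). Tangency of A1 to both parallel lines with radius 7.5 puts J and K at E ± 7.5·n: J = (-5.485, 5.115), K = (5.485, -5.115). Equal radii place C and T the same way about Z: C = Z + 7.5·n = (11.56, 23.40), T = Z − 7.5·n = (22.54, 13.17). Then cos ∠KJT = JK·JT / (|JK||JT|), giving 59.04°.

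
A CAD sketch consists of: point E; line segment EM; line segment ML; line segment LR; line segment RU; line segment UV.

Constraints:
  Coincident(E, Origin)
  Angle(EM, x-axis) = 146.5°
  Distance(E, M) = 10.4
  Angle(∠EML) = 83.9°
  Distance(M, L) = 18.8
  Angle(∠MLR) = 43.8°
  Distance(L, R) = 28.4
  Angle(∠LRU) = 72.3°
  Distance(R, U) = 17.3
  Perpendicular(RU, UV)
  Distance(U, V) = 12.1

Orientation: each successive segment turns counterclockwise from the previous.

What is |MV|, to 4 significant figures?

1.967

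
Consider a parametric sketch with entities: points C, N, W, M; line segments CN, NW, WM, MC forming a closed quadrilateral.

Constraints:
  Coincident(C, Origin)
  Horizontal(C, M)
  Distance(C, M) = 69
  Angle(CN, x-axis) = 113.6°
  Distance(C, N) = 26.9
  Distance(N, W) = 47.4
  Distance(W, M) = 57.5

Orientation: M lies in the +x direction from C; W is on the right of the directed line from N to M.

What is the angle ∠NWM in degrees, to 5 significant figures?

105.08°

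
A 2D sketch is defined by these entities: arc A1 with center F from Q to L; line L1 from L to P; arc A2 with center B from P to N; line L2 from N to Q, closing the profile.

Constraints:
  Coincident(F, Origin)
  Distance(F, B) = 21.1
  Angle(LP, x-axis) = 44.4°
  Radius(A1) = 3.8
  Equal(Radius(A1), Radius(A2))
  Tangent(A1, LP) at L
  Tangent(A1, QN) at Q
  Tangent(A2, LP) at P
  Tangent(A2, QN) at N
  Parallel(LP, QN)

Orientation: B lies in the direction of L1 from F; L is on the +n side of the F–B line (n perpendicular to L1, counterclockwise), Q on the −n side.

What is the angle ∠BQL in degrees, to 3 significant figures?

79.8°

F is at the origin and B lies 21.1 along u from F, so B = 21.1·u = (15.1, 14.8). Tangency of A1 to both parallel lines with radius 3.8 puts L and Q at F ± 3.8·n: L = (-2.66, 2.71), Q = (2.66, -2.71). Then cos ∠BQL = QB·QL / (|QB||QL|), giving 79.8°.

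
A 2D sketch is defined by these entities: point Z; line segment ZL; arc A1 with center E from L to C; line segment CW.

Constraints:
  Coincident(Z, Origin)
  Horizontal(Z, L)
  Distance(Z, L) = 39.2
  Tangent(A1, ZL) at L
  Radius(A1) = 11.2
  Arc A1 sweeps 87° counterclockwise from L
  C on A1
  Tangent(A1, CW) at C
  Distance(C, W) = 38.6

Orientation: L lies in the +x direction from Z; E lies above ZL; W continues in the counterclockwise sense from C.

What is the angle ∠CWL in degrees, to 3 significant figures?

12.0°

Z is at the origin; ZL is horizontal with |ZL| = 39.2 and L on the +x side, so L = (39.2, 0.00). The tangent condition forces EL to be normal to ZL, so E = L + (0, 11.2) = (39.2, 11.2). On A1, L sits at bearing -90° from E; an 87° counterclockwise sweep puts C at bearing -3°, so C = E + 11.2·(cos -3°, sin -3°) = (50.4, 10.6). The tangent condition forces EC to be normal to CW, so CW runs along (−sin -3°, cos -3°); with |CW| = 38.6, W = (52.4, 49.2). Then cos ∠CWL = WC·WL / (|WC||WL|), giving 12.0°.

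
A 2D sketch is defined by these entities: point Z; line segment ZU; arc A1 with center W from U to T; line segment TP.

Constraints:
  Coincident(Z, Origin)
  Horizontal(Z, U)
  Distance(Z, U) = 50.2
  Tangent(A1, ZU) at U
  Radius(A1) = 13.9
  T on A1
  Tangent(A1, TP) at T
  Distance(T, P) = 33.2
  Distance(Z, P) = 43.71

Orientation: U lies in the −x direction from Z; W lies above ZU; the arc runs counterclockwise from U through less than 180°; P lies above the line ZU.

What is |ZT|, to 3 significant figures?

38.6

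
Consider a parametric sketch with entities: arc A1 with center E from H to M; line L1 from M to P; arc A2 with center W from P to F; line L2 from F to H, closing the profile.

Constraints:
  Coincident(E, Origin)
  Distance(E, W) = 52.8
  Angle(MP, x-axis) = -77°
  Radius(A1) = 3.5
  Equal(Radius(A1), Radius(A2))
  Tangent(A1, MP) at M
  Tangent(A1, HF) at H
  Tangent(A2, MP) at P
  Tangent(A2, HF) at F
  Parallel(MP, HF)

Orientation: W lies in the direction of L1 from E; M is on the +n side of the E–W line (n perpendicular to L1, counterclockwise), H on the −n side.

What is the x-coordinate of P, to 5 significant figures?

15.288

The slot axis is L1's direction at -77.0°, so u = (cos -77.0°, sin -77.0°) = (0.22495, -0.97437) and n = (−sin -77.0°, cos -77.0°) = (0.97437, 0.22495). E is at the origin and W lies 52.8 along u from E, so W = 52.8·u = (11.877, -51.447). Tangency of A1 to both parallel lines with radius 3.5 puts M and H at E ± 3.5·n: M = (3.4103, 0.78733), H = (-3.4103, -0.78733). Equal radii place P and F the same way about W: P = W + 3.5·n = (15.288, -50.659), F = W − 3.5·n = (8.4671, -52.234). So P.x = 15.288.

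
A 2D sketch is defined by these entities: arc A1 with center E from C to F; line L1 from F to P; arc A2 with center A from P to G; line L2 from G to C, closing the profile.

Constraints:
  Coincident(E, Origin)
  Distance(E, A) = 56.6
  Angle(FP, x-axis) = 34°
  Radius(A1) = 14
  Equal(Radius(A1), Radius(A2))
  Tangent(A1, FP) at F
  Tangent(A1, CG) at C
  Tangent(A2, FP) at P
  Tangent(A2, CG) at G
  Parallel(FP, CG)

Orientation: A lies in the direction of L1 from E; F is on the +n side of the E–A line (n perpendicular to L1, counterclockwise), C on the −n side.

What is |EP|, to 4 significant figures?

58.31

The slot axis is L1's direction at 34.0°, so u = (cos 34.0°, sin 34.0°) = (0.8290, 0.5592) and n = (−sin 34.0°, cos 34.0°) = (-0.5592, 0.8290). E is at the origin and A lies 56.6 along u from E, so A = 56.6·u = (46.92, 31.65). Tangency of A1 to both parallel lines with radius 14.0 puts F and C at E ± 14.0·n: F = (-7.829, 11.61), C = (7.829, -11.61). Equal radii place P and G the same way about A: P = A + 14.0·n = (39.09, 43.26), G = A − 14.0·n = (54.75, 20.04). Then |EP| = |P − E| = 58.31.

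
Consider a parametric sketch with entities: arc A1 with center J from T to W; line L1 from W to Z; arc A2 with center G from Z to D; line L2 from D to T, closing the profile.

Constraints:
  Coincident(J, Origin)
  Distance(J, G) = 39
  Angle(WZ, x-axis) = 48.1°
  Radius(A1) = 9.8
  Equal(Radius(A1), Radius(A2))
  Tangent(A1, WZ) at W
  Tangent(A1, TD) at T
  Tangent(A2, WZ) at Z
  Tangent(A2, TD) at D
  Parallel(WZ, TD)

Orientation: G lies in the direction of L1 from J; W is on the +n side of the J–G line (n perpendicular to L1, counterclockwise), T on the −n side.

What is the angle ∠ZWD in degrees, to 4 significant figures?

26.68°

The slot axis is L1's direction at 48.1°, so u = (cos 48.1°, sin 48.1°) = (0.6678, 0.7443) and n = (−sin 48.1°, cos 48.1°) = (-0.7443, 0.6678). J is at the origin and G lies 39.0 along u from J, so G = 39.0·u = (26.05, 29.03). Tangency of A1 to both parallel lines with radius 9.8 puts W and T at J ± 9.8·n: W = (-7.294, 6.545), T = (7.294, -6.545). Equal radii place Z and D the same way about G: Z = G + 9.8·n = (18.75, 35.57), D = G − 9.8·n = (33.34, 22.48). Then cos ∠ZWD = WZ·WD / (|WZ||WD|), giving 26.68°.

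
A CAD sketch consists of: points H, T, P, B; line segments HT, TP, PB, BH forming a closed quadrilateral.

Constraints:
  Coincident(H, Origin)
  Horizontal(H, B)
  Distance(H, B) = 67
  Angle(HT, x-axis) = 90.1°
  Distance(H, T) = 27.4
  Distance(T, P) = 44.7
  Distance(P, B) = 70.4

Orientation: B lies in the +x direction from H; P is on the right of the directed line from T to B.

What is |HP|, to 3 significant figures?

17.3

H is at the origin; H and B share the same y with |HB| = 67.0 and B in +x, so B = (67.0, 0). HT runs at 90.1° with |HT| = 27.4, so T = (-0.0478, 27.4). P is determined by |TP| = 44.7 and |PB| = 70.4 together: it lies at the intersection of circle(T, 44.7) and circle(B, 70.4). With |TB| = 72.4, the foot of the radical line on TB is 15.8 from T and the perpendicular offset is √(44.7² − 15.8²) = 41.8. Taking the right-of-TB solution: P = (-1.25, -17.3).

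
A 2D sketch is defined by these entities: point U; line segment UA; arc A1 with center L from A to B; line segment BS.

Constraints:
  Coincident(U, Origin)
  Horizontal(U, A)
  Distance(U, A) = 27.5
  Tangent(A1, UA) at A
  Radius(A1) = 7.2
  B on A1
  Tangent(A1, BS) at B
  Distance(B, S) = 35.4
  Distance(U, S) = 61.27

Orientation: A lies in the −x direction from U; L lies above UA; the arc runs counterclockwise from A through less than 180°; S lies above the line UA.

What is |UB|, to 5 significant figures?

26.151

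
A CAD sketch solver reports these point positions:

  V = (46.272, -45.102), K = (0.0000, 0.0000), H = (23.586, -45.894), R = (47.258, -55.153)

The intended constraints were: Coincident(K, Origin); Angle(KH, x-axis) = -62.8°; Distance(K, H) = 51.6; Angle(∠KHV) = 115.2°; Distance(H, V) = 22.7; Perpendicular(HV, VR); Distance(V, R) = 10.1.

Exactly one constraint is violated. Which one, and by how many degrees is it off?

Perpendicular(HV, VR) — off by 3.60°.

K = (0.00, 0.00) ✓; KH at -62.80° ✓; |KH| = 51.60 ✓; ∠KHV = 115.2° ✓; |HV| = 22.70 ✓; ∠(HV, VR) = 86.40° ✗; |VR| = 10.10 ✓.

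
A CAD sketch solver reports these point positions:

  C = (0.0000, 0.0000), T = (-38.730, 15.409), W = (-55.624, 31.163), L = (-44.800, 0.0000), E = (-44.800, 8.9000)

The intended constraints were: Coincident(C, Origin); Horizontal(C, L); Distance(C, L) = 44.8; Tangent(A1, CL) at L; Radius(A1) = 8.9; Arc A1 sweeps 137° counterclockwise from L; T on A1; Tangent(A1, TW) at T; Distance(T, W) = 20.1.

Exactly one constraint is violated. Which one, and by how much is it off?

Distance(T, W) = 20.1 — off by 3.00.

C = (0.00, 0.00) ✓; C.y = 0.00, L.y = 0.00 ✓; |CL| = 44.80 ✓; ∠(EL, LC) = 90.00° ✓; |EL| = 8.900 ✓; bearing(E→T) − bearing(E→L) = 137.0° ✓; |ET| = 8.900 ✓; ∠(ET, TW) = 90.00° ✓; |TW| = 23.10 ✗.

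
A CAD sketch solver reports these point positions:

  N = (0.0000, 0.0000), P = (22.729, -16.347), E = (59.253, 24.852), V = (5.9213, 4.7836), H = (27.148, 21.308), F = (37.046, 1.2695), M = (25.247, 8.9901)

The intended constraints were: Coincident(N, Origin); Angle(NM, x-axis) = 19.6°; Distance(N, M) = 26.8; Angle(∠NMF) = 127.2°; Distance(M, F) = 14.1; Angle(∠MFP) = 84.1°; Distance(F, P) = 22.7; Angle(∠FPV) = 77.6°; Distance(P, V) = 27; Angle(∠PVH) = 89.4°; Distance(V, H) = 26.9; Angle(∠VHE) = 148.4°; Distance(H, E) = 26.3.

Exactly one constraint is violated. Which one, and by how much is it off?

Distance(H, E) = 26.3 — off by 6.00.

N = (0.00, 0.00) ✓; NM at 19.60° ✓; |NM| = 26.80 ✓; ∠NMF = 127.2° ✓; |MF| = 14.10 ✓; ∠MFP = 84.10° ✓; |FP| = 22.70 ✓; ∠FPV = 77.60° ✓; |PV| = 27.00 ✓; ∠PVH = 89.40° ✓; |VH| = 26.90 ✓; ∠VHE = 148.4° ✓; |HE| = 32.30 ✗.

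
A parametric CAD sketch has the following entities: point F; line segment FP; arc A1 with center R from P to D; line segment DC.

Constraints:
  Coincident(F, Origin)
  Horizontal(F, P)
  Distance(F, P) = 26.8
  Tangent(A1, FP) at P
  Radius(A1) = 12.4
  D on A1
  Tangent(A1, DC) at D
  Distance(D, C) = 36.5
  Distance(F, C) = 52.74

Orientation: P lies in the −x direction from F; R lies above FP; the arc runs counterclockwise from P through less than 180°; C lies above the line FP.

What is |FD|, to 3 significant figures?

19.7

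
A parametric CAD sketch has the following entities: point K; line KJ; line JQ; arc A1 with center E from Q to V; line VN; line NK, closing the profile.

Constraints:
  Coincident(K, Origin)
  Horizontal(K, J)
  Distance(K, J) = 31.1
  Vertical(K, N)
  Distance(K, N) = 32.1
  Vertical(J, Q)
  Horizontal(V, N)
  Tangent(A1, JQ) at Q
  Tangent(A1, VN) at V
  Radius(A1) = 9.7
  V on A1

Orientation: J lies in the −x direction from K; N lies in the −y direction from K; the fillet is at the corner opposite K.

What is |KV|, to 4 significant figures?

38.58

K is at the origin; KJ is horizontal with |KJ| = 31.1 and J on the −x side, so J = (-31.10, 0.000). KN is vertical with |KN| = 32.1 and N on the −y side, so N = (0.000, -32.10). The virtual corner opposite K is at (-31.10, -32.10). A1 meets JQ tangentially, so EQ is at right angles to JQ and A1 meets VN tangentially, so EV is at right angles to VN, with radius 9.7, so the center E sits 9.7 in from both sides at E = (-21.40, -22.40). That places the tangent points at Q = (-31.10, -22.40) on JQ and V = (-21.40, -32.10) on VN. Then |KV| = |V − K| = 38.58.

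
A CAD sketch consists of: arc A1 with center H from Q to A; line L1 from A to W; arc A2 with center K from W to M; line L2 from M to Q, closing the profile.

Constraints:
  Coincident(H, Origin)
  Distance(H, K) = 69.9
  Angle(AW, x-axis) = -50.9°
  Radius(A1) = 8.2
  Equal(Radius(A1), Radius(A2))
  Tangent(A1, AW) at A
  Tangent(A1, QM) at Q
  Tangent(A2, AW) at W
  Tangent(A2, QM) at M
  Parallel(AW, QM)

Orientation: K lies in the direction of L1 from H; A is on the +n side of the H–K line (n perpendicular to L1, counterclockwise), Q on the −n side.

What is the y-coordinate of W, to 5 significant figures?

-49.074

The slot axis is L1's direction at -50.9°, so u = (cos -50.9°, sin -50.9°) = (0.63068, -0.77605) and n = (−sin -50.9°, cos -50.9°) = (0.77605, 0.63068). H is at the origin and K lies 69.9 along u from H, so K = 69.9·u = (44.084, -54.246). Tangency of A1 to both parallel lines with radius 8.2 puts A and Q at H ± 8.2·n: A = (6.3636, 5.1715), Q = (-6.3636, -5.1715). Equal radii place W and M the same way about K: W = K + 8.2·n = (50.448, -49.074), M = K − 8.2·n = (37.721, -59.417). So W.y = -49.074.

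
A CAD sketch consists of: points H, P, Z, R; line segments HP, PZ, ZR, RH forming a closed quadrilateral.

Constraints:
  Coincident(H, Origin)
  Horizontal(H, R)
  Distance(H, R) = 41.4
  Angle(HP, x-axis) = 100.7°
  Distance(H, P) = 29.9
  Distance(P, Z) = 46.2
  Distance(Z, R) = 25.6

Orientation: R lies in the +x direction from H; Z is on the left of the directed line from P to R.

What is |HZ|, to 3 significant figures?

47.9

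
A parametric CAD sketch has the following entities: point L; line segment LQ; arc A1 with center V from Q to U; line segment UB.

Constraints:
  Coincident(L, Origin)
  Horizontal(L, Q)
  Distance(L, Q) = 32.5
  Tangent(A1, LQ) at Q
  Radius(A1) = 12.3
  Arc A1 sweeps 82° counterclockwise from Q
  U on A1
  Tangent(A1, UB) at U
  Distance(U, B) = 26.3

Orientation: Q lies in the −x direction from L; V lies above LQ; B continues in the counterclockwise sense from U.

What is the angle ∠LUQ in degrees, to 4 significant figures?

111.5°

The tangent condition forces VQ to be normal to LQ, so V = Q + (0, 12.3) = (-32.50, 12.30). On A1, Q sits at bearing -90° from V; an 82° counterclockwise sweep puts U at bearing -8°, so U = V + 12.3·(cos -8°, sin -8°) = (-20.32, 10.59). Then cos ∠LUQ = UL·UQ / (|UL||UQ|), giving 111.5°.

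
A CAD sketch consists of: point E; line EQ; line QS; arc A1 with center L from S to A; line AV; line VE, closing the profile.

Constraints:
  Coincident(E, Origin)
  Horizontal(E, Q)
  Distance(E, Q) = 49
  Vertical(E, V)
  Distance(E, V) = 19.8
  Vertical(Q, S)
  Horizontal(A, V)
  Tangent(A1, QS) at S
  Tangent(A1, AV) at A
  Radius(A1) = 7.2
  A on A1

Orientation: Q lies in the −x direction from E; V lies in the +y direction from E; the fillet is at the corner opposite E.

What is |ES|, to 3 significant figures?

50.6

E is at the origin; EQ is horizontal with |EQ| = 49.0 and Q on the −x side, so Q = (-49.0, 0.00). E and V share the same x with |EV| = 19.8 and V on the +y side, so V = (0.00, 19.8). The virtual corner opposite E is at (-49.0, 19.8). Tangency of A1 to QS means the radius LS is perpendicular to QS and A1 meets AV tangentially, so LA is at right angles to AV, with radius 7.2, so the center L sits 7.2 in from both sides at L = (-41.8, 12.6). That places the tangent points at S = (-49.0, 12.6) on QS and A = (-41.8, 19.8) on AV. Then |ES| = |S − E| = 50.6.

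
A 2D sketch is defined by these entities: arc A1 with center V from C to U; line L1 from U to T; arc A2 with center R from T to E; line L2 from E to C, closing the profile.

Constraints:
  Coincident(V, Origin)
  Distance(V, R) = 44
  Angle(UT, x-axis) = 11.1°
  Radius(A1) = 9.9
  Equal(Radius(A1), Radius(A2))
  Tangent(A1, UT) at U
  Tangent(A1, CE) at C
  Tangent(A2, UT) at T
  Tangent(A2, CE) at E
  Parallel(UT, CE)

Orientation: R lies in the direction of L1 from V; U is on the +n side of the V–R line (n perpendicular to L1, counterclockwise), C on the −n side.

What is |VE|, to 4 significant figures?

45.10

Tangency of A1 to both parallel lines with radius 9.9 puts U and C at V ± 9.9·n: U = (-1.906, 9.715), C = (1.906, -9.715). Equal radii place T and E the same way about R: T = R + 9.9·n = (41.27, 18.19), E = R − 9.9·n = (45.08, -1.244). Then |VE| = |E − V| = 45.10.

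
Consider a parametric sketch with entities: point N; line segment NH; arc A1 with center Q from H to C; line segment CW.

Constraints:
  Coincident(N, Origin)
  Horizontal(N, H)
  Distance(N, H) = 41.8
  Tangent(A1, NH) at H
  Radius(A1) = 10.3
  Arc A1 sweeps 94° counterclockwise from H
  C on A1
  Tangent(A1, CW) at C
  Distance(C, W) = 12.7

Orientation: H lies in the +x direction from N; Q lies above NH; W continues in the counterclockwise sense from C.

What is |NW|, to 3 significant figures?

56.4

N is at the origin; N and H share the same y with |NH| = 41.8 and H on the +x side, so H = (41.8, 0.00). Since A1 is tangent to NH there, QH ⟂ NH, so Q = H + (0, 10.3) = (41.8, 10.3). On A1, H sits at bearing -90° from Q; a 94° counterclockwise sweep puts C at bearing 4°, so C = Q + 10.3·(cos 4°, sin 4°) = (52.1, 11.0). Tangency of A1 to CW means the radius QC is perpendicular to CW, so CW runs along (−sin 4°, cos 4°); with |CW| = 12.7, W = (51.2, 23.7). Then |NW| = |W − N| = 56.4.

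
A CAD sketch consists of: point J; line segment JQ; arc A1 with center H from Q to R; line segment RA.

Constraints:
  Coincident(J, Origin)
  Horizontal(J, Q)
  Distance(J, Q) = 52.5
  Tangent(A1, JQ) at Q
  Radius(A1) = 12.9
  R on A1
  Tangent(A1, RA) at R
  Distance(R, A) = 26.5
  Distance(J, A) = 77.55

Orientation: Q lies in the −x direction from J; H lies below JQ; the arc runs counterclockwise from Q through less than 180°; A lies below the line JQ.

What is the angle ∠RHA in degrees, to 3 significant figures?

64.0°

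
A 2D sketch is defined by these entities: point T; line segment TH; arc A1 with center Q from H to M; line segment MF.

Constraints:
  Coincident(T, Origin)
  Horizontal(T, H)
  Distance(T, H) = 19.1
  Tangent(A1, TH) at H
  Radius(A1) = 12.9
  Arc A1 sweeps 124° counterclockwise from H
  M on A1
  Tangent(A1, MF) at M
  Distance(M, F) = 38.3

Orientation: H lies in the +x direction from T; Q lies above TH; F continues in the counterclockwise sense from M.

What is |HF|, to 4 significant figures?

52.96

T is at the origin; TH is horizontal with |TH| = 19.1 and H on the +x side, so H = (19.10, 0.000). Tangency of A1 to TH means the radius QH is perpendicular to TH, so Q = H + (0, 12.9) = (19.10, 12.90). On A1, H sits at bearing -90° from Q; a 124° counterclockwise sweep puts M at bearing 34°, so M = Q + 12.9·(cos 34°, sin 34°) = (29.79, 20.11). The tangent condition forces QM to be normal to MF, so MF runs along (−sin 34°, cos 34°); with |MF| = 38.3, F = (8.377, 51.87). Then |HF| = |F − H| = 52.96.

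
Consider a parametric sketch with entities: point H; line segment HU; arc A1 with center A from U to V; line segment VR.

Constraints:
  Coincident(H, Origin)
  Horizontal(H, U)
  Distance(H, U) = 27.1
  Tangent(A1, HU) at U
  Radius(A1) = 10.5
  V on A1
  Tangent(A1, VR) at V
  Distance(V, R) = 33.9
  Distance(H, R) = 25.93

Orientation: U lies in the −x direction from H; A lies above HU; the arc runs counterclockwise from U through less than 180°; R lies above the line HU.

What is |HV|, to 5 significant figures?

20.245

Checks: |AU| = 10.50 ✓; |AV| = 10.50 ✓; ∠(AV, VR) = 90.00° ✓; |VR| = 33.90 ✓; |HR| = 25.93 ✓.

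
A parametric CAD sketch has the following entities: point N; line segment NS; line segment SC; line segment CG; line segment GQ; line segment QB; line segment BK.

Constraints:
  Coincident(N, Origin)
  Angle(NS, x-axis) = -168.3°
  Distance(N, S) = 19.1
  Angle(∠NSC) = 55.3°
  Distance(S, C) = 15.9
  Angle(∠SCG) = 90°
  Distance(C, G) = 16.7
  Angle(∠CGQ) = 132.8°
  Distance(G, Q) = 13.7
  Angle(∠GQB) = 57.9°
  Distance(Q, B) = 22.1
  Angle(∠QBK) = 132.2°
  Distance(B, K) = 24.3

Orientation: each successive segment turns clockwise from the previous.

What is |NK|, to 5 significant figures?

31.284

N is at the origin; NS runs at -168.3° with length 19.1, so S = (-18.703, -3.8732). ∠NSC = 55.3° gives SC at 67.000° from the x-axis; with |SC| = 15.9, C = (-12.491, 10.763). ∠SCG = 90.0° gives CG at -23.000° from the x-axis; with |CG| = 16.7, G = (2.8819, 4.2376). ∠CGQ = 132.8° gives GQ at -70.200° from the x-axis; with |GQ| = 13.7, Q = (7.5226, -8.6525). ∠GQB = 57.9° gives QB at 167.70° from the x-axis; with |QB| = 22.1, B = (-14.070, -3.9445). ∠QBK = 132.2° gives BK at 119.90° from the x-axis; with |BK| = 24.3, K = (-26.183, 17.121). Then |NK| = |K − N| = 31.284.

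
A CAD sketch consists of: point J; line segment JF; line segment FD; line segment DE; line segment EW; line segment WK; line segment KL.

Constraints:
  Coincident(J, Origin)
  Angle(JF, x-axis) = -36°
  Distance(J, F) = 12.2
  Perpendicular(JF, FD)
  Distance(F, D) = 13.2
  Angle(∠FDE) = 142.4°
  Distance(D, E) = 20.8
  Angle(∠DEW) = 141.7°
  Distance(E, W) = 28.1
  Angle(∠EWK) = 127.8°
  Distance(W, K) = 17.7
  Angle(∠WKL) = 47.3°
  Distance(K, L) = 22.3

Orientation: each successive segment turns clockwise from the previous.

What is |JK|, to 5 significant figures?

48.910

∠DEW = 141.7° gives EW at 158.10° from the x-axis; with |EW| = 28.1, W = (-43.915, -13.242). ∠EWK = 127.8° gives WK at 105.90° from the x-axis; with |WK| = 17.7, K = (-48.764, 3.7811). Then |JK| = |K − J| = 48.910.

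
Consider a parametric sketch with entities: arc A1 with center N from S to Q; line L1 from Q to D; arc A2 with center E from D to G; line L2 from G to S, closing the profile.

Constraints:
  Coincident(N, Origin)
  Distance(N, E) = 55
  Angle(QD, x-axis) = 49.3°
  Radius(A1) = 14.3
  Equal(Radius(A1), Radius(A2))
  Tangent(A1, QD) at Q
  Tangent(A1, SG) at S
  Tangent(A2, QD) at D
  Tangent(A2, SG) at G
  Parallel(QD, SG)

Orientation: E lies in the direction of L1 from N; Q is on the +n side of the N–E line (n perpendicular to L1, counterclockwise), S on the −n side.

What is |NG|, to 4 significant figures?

56.83

Tangency of A1 to both parallel lines with radius 14.3 puts Q and S at N ± 14.3·n: Q = (-10.84, 9.325), S = (10.84, -9.325). Equal radii place D and G the same way about E: D = E + 14.3·n = (25.02, 51.02), G = E − 14.3·n = (46.71, 32.37). Then |NG| = |G − N| = 56.83.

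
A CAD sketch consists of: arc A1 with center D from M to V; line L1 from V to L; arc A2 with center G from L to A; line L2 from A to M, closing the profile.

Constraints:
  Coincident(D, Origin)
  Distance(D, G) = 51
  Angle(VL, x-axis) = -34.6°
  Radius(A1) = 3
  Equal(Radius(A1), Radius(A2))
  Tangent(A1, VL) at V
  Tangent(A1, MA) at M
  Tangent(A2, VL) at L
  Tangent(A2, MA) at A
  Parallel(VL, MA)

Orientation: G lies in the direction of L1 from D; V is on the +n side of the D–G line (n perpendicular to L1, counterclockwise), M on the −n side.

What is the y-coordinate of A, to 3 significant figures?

-31.4

The slot axis is L1's direction at -34.6°, so u = (cos -34.6°, sin -34.6°) = (0.823, -0.568) and n = (−sin -34.6°, cos -34.6°) = (0.568, 0.823). D is at the origin and G lies 51.0 along u from D, so G = 51.0·u = (42.0, -29.0). Tangency of A1 to both parallel lines with radius 3.0 puts V and M at D ± 3.0·n: V = (1.70, 2.47), M = (-1.70, -2.47). Equal radii place L and A the same way about G: L = G + 3.0·n = (43.7, -26.5), A = G − 3.0·n = (40.3, -31.4). So A.y = -31.4.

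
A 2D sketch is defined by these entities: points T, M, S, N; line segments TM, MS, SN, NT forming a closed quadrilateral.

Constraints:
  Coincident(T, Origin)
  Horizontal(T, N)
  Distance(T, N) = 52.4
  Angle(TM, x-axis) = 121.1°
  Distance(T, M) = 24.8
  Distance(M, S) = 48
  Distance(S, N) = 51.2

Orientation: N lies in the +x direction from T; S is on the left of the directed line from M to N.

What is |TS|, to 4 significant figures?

53.68

Checks: |MS| = 48.00 ✓; |SN| = 51.20 ✓.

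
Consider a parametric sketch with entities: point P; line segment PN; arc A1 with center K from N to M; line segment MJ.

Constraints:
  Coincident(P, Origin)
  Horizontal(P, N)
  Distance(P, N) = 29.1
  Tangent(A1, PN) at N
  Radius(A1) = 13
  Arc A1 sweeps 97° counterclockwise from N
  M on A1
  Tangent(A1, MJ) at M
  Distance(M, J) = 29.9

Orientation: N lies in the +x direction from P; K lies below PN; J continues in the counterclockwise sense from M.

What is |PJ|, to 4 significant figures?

48.50

P is at the origin; P and N share the same y with |PN| = 29.1 and N on the +x side, so N = (29.10, 0.000). Since A1 is tangent to PN there, KN ⟂ PN, so K = N + (0, -13) = (29.10, -13.00). On A1, N sits at bearing 90° from K; a 97° counterclockwise sweep puts M at bearing 187°, so M = K + 13.0·(cos 187°, sin 187°) = (16.20, -14.58). The tangent condition forces KM to be normal to MJ, so MJ runs along (−sin 187°, cos 187°); with |MJ| = 29.9, J = (19.84, -44.26). Then |PJ| = |J − P| = 48.50.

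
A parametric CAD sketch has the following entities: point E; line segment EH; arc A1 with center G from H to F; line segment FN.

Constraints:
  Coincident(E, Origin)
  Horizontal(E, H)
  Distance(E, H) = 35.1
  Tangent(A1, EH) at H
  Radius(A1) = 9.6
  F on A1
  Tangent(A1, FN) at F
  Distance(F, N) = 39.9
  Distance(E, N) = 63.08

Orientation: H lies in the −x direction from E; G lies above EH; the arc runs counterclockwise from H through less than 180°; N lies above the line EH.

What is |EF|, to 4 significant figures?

28.76

Checks: |GF| = 9.600 ✓; ∠(GF, FN) = 90.00° ✓; |FN| = 39.90 ✓; |EN| = 63.08 ✓.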